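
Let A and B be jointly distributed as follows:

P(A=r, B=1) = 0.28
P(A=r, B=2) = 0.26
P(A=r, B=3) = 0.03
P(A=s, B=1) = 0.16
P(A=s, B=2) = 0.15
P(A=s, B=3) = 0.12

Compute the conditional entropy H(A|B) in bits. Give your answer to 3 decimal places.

Chain rule: H(A|B) = H(A,B) − H(B).
Marginals: p(A) = (0.5700, 0.4300), p(B) = (0.4400, 0.4100, 0.1500).
H(A,B) = 2.3719 bits; H(B) = 1.4591 bits.
H(A|B) = 2.3719 − 1.4591 = 0.913 bits.

0.913 bits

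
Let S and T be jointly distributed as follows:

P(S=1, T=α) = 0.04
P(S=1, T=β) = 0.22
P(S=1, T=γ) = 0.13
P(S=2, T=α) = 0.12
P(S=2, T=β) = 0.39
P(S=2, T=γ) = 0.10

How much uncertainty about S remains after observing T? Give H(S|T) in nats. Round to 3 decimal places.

0.646 nats

Marginals: p(S) = (0.3900, 0.6100), p(T) = (0.1600, 0.6100, 0.2300).
H(S|T) = Σ p(T) · H(S|T=·).
  T=α: p=0.1600, H(S|T=α) = 0.5623
  T=β: p=0.6100, H(S|T=β) = 0.6538
  T=γ: p=0.2300, H(S|T=γ) = 0.6846
Weighted sum = 0.646 nats.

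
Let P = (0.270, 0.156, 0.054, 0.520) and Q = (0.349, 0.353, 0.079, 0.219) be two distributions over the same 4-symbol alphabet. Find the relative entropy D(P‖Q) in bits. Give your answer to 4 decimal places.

0.3353 bits

D(P‖Q) = Σ p·log₂(p/q).
  0.270·log₂(0.270/0.349) = -0.09997
  0.156·log₂(0.156/0.353) = -0.18379
  0.054·log₂(0.054/0.079) = -0.02964
  0.520·log₂(0.520/0.219) = 0.64874
D(P‖Q) = 0.3353 bits.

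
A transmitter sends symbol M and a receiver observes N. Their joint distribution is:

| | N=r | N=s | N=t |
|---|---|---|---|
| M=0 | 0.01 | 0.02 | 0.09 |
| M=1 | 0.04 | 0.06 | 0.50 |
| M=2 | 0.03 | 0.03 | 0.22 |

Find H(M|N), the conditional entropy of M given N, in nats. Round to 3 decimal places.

Chain rule: H(M|N) = H(M,N) − H(N).
Marginals: p(M) = (0.1200, 0.6000, 0.2800), p(N) = (0.0800, 0.1100, 0.8100).
H(M,N) = 1.5286 nats; H(N) = 0.6155 nats.
H(M|N) = 1.5286 − 0.6155 = 0.913 nats.

0.913 nats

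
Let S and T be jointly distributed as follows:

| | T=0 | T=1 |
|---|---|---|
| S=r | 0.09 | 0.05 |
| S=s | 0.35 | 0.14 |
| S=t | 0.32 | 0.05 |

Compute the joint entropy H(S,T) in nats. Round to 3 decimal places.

H(S,T) = −Σ p(x,y)·ln p(x,y) over all 6 cells.
  cell (r,0): −0.09·ln0.09 = 0.2167
  cell (r,1): −0.05·ln0.05 = 0.1498
  cell (s,0): −0.35·ln0.35 = 0.3674
  cell (s,1): −0.14·ln0.14 = 0.2753
  cell (t,0): −0.32·ln0.32 = 0.3646
  cell (t,1): −0.05·ln0.05 = 0.1498
Sum = 1.524 nats.

1.524 nats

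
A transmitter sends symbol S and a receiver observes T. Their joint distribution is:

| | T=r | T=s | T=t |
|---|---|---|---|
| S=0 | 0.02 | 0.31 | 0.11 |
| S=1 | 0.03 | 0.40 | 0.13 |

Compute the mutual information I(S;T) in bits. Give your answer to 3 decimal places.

0.000 bits

Marginals: p(S) = (0.4400, 0.5600), p(T) = (0.0500, 0.7100, 0.2400).
I(S;T) = H(S) + H(T) − H(S,T).
H(S) = 0.9896, H(T) = 1.0610, H(S,T) = 2.0501.
I(S;T) = 0.9896 + 1.0610 − 2.0501 = 0.000 bits.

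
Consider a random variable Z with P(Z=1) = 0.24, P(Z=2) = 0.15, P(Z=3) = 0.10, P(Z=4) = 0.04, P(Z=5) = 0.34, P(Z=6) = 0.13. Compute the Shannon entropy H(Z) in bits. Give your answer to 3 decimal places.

2.334 bits

H(Z) = −Σ p·log₂ p.
  −(0.24)·log₂(0.24) = 0.4941
  −(0.15)·log₂(0.15) = 0.4105
  −(0.10)·log₂(0.10) = 0.3322
  −(0.04)·log₂(0.04) = 0.1858
  −(0.34)·log₂(0.34) = 0.5292
  −(0.13)·log₂(0.13) = 0.3826
Sum: 0.4941 + 0.4105 + 0.3322 + 0.1858 + 0.5292 + 0.3826 = 2.334 bits.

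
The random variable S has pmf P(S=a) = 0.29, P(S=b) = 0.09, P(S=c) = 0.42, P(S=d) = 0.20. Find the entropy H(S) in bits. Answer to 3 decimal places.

H(S) = −Σ p·log₂ p.
  −(0.29)·log₂(0.29) = 0.5179
  −(0.09)·log₂(0.09) = 0.3127
  −(0.42)·log₂(0.42) = 0.5256
  −(0.20)·log₂(0.20) = 0.4644
Sum: 0.5179 + 0.3127 + 0.5256 + 0.4644 = 1.821 bits.

1.821 bits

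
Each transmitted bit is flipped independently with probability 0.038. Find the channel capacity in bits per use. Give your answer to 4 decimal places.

0.7670 bits

Binary symmetric channel: C = 1 − h₂(ε) where h₂ is the binary entropy function.
h₂(0.038) = −0.038·log₂0.038 − 0.962·log₂0.962 = 0.2330.
C = 1 − 0.2330 = 0.7670 bits per channel use.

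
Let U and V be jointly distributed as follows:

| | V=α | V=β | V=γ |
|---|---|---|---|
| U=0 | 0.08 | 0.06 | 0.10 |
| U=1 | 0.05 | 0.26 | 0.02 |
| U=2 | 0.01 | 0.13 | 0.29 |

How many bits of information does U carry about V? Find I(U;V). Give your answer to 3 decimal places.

0.320 bits

Marginals: p(U) = (0.2400, 0.3300, 0.4300), p(V) = (0.1400, 0.4500, 0.4100).
I(U;V) = H(U) + H(V) − H(U,V).
H(U) = 1.5455, H(V) = 1.4429, H(U,V) = 2.6685.
I(U;V) = 1.5455 + 1.4429 − 2.6685 = 0.320 bits.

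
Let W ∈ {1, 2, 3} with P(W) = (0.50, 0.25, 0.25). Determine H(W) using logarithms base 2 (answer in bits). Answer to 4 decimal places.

1.5000 bits

H(W) = −Σ p·log₂ p.
  −(0.50)·log₂(0.50) = 0.50000
  −(0.25)·log₂(0.25) = 0.50000
  −(0.25)·log₂(0.25) = 0.50000
Sum: 0.50000 + 0.50000 + 0.50000 = 1.5000 bits.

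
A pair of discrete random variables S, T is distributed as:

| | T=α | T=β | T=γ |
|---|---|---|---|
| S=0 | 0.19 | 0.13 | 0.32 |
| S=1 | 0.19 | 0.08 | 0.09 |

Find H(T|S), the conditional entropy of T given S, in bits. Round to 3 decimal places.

1.481 bits

Marginals: p(S) = (0.6400, 0.3600), p(T) = (0.3800, 0.2100, 0.4100).
H(T|S) = Σ p(S) · H(T|S=·).
  S=0: p=0.6400, H(T|S=0) = 1.4872
  S=1: p=0.3600, H(T|S=1) = 1.4688
Weighted sum = 1.481 bits.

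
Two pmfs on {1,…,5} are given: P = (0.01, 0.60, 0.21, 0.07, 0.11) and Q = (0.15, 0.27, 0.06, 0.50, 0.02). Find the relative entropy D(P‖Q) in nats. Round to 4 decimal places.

D(P‖Q) = Σ p·ln(p/q).
  0.01·ln(0.01/0.15) = -0.02708
  0.60·ln(0.60/0.27) = 0.47910
  0.21·ln(0.21/0.06) = 0.26308
  0.07·ln(0.07/0.50) = -0.13763
  0.11·ln(0.11/0.02) = 0.18752
D(P‖Q) = 0.7650 nats.

0.7650 nats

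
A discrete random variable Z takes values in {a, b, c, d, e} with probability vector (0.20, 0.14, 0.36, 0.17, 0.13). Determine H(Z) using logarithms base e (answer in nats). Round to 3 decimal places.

H(Z) = −Σ p·ln p.
  −(0.20)·ln(0.20) = 0.3219
  −(0.14)·ln(0.14) = 0.2753
  −(0.36)·ln(0.36) = 0.3678
  −(0.17)·ln(0.17) = 0.3012
  −(0.13)·ln(0.13) = 0.2652
Sum: 0.3219 + 0.2753 + 0.3678 + 0.3012 + 0.2652 = 1.531 nats.

1.531 nats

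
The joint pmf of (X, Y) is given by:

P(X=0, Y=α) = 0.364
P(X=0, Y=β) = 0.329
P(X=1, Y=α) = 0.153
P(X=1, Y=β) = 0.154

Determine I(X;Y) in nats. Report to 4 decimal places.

Marginals: p(X) = (0.6930, 0.3070), p(Y) = (0.5170, 0.4830).
I(X;Y) = Σ p(x,y)·ln[p(x,y)/(p(x)p(y))].
  (0,α): 0.364·ln(1.0160) = 0.00576
  (0,β): 0.329·ln(0.9829) = -0.00567
  (1,α): 0.153·ln(0.9640) = -0.00561
  (1,β): 0.154·ln(1.0386) = 0.00583
Sum = 0.0003 nats.

0.0003 nats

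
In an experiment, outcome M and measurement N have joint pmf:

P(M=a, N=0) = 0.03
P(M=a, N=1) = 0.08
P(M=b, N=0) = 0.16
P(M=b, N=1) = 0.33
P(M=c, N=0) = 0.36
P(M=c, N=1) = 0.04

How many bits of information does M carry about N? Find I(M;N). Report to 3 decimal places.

Marginals: p(M) = (0.1100, 0.4900, 0.4000), p(N) = (0.5500, 0.4500).
I(M;N) = Σ p(x,y)·log₂[p(x,y)/(p(x)p(y))].
  (a,0): 0.03·log₂(0.4959) = -0.0304
  (a,1): 0.08·log₂(1.6162) = 0.0554
  (b,0): 0.16·log₂(0.5937) = -0.1204
  (b,1): 0.33·log₂(1.4966) = 0.1920
  (c,0): 0.36·log₂(1.6364) = 0.2558
  (c,1): 0.04·log₂(0.2222) = -0.0868
Sum = 0.266 bits.

0.266 bits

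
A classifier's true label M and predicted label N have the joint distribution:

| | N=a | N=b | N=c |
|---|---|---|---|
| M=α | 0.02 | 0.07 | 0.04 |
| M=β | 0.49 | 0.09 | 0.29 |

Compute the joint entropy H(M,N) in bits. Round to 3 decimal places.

1.902 bits

H(M,N) = −Σ p(x,y)·log₂ p(x,y) over all 6 cells.
  cell (α,a): −0.02·log₂0.02 = 0.1129
  cell (α,b): −0.07·log₂0.07 = 0.2686
  cell (α,c): −0.04·log₂0.04 = 0.1858
  cell (β,a): −0.49·log₂0.49 = 0.5043
  cell (β,b): −0.09·log₂0.09 = 0.3127
  cell (β,c): −0.29·log₂0.29 = 0.5179
Sum = 1.902 bits.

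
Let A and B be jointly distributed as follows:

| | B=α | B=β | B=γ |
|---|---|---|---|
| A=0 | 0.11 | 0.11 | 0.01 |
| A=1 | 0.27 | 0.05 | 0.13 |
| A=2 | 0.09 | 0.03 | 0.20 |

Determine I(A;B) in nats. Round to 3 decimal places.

0.155 nats

Marginals: p(A) = (0.2300, 0.4500, 0.3200), p(B) = (0.4700, 0.1900, 0.3400).
I(A;B) = H(A) + H(B) − H(A,B).
H(A) = 1.0620, H(B) = 1.0372, H(A,B) = 1.9440.
I(A;B) = 1.0620 + 1.0372 − 1.9440 = 0.155 nats.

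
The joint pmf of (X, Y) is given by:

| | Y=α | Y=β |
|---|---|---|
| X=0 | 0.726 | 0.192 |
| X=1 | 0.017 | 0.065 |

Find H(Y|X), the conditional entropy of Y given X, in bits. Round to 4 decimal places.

0.7396 bits

Chain rule: H(Y|X) = H(X,Y) − H(X).
Marginals: p(X) = (0.9180, 0.0820), p(Y) = (0.7430, 0.2570).
H(X,Y) = 1.1488 bits; H(X) = 0.4092 bits.
H(Y|X) = 1.1488 − 0.4092 = 0.7396 bits.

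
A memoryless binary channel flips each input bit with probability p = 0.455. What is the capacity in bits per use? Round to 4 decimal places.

0.0059 bits

Binary symmetric channel: C = 1 − h₂(ε) where h₂ is the binary entropy function.
h₂(0.455) = −0.455·log₂0.455 − 0.545·log₂0.545 = 0.9941.
C = 1 − 0.9941 = 0.0059 bits per channel use.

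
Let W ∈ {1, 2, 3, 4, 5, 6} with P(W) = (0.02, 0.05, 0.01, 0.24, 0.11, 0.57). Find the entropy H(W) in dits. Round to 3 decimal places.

H(W) = −Σ p·log₁₀ p.
  −(0.02)·log₁₀(0.02) = 0.0340
  −(0.05)·log₁₀(0.05) = 0.0651
  −(0.01)·log₁₀(0.01) = 0.0200
  −(0.24)·log₁₀(0.24) = 0.1487
  −(0.11)·log₁₀(0.11) = 0.1054
  −(0.57)·log₁₀(0.57) = 0.1392
Sum: 0.0340 + 0.0651 + 0.0200 + 0.1487 + 0.1054 + 0.1392 = 0.512 dits.

0.512 dits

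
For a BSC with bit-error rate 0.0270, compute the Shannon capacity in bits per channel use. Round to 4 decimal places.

Binary symmetric channel: C = 1 − h₂(ε) where h₂ is the binary entropy function.
h₂(0.0270) = −0.0270·log₂0.0270 − 0.9730·log₂0.9730 = 0.1791.
C = 1 − 0.1791 = 0.8209 bits per channel use.

0.8209 bits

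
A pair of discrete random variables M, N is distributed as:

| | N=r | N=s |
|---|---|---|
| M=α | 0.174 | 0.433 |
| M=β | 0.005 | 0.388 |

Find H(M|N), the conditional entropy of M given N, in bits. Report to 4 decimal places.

Marginals: p(M) = (0.6070, 0.3930), p(N) = (0.1790, 0.8210).
H(M|N) = Σ p(N) · H(M|N=·).
  N=r: p=0.1790, H(M|N=r) = 0.1839
  N=s: p=0.8210, H(M|N=s) = 0.9978
Weighted sum = 0.8521 bits.

0.8521 bits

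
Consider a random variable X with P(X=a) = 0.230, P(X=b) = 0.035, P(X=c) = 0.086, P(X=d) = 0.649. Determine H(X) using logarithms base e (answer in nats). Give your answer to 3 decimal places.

0.947 nats

H(X) = −Σ p·ln p.
  −(0.230)·ln(0.230) = 0.3380
  −(0.035)·ln(0.035) = 0.1173
  −(0.086)·ln(0.086) = 0.2110
  −(0.649)·ln(0.649) = 0.2806
Sum: 0.3380 + 0.1173 + 0.2110 + 0.2806 = 0.947 nats.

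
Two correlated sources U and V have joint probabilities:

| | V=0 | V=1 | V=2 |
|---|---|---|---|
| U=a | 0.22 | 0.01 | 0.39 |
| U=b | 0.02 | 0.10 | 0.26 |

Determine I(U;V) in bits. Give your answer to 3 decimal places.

Marginals: p(U) = (0.6200, 0.3800), p(V) = (0.2400, 0.1100, 0.6500).
I(U;V) = H(U) + H(V) − H(U,V).
H(U) = 0.9580, H(V) = 1.2484, H(U,V) = 2.0272.
I(U;V) = 0.9580 + 1.2484 − 2.0272 = 0.179 bits.

0.179 bits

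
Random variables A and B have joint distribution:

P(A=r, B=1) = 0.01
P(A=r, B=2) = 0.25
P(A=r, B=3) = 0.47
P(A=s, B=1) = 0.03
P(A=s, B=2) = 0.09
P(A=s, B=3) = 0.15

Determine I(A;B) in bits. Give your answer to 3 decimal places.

0.031 bits

Marginals: p(A) = (0.7300, 0.2700), p(B) = (0.0400, 0.3400, 0.6200).
I(A;B) = H(A) + H(B) − H(A,B).
H(A) = 0.8415, H(B) = 1.1425, H(A,B) = 1.9534.
I(A;B) = 0.8415 + 1.1425 − 1.9534 = 0.031 bits.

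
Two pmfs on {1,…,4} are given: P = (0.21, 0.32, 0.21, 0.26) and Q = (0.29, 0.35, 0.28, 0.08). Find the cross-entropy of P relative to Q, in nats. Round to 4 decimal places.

1.5199 nats

H(P,Q) = −Σ p·ln q.
  −0.21·ln(0.29) = 0.25995
  −0.32·ln(0.35) = 0.33594
  −0.21·ln(0.28) = 0.26732
  −0.26·ln(0.08) = 0.65669
H(P,Q) = 1.5199 nats.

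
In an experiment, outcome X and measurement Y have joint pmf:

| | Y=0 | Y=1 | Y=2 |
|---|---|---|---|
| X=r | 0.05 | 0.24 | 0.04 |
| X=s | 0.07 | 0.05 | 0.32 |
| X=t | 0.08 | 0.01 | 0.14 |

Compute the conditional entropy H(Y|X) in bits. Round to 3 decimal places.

1.125 bits

Marginals: p(X) = (0.3300, 0.4400, 0.2300), p(Y) = (0.2000, 0.3000, 0.5000).
H(Y|X) = Σ p(X) · H(Y|X=·).
  X=r: p=0.3300, H(Y|X=r) = 1.1156
  X=s: p=0.4400, H(Y|X=s) = 1.1126
  X=t: p=0.2300, H(Y|X=t) = 1.1626
Weighted sum = 1.125 bits.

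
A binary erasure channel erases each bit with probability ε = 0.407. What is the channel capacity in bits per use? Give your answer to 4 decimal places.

Binary erasure channel: capacity C = 1 − ε.
C = 1 − 0.407 = 0.5930 bits per channel use.

0.5930 bits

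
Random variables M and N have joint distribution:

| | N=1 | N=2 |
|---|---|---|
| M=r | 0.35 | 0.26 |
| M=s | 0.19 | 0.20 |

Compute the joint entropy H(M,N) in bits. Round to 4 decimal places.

1.9550 bits

H(M,N) = −Σ p(x,y)·log₂ p(x,y) over all 4 cells.
  cell (r,1): −0.35·log₂0.35 = 0.53010
  cell (r,2): −0.26·log₂0.26 = 0.50529
  cell (s,1): −0.19·log₂0.19 = 0.45523
  cell (s,2): −0.20·log₂0.20 = 0.46439
Sum = 1.9550 bits.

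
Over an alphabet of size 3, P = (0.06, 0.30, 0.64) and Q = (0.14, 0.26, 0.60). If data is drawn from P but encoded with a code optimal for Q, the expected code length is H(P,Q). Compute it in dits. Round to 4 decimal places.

H(P,Q) = −Σ p·log₁₀ q.
  −0.06·log₁₀(0.14) = 0.05123
  −0.30·log₁₀(0.26) = 0.17551
  −0.64·log₁₀(0.60) = 0.14198
H(P,Q) = 0.3687 dits.

0.3687 dits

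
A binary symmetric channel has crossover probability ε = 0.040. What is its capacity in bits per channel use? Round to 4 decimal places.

Binary symmetric channel: C = 1 − h₂(ε) where h₂ is the binary entropy function.
h₂(0.040) = −0.040·log₂0.040 − 0.960·log₂0.960 = 0.2423.
C = 1 − 0.2423 = 0.7577 bits per channel use.

0.7577 bits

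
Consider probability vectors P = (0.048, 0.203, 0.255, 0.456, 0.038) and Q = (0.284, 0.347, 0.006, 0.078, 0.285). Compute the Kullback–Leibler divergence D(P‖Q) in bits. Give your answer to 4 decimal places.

2.1505 bits

D(P‖Q) = Σ p·log₂(p/q).
  0.048·log₂(0.048/0.284) = -0.12311
  0.203·log₂(0.203/0.347) = -0.15701
  0.255·log₂(0.255/0.006) = 1.37939
  0.456·log₂(0.456/0.078) = 1.16165
  0.038·log₂(0.038/0.285) = -0.11046
D(P‖Q) = 2.1505 bits.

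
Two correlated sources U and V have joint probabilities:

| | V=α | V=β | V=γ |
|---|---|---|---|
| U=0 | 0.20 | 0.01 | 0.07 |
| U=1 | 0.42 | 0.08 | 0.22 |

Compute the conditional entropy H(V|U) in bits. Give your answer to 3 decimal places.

Marginals: p(U) = (0.2800, 0.7200), p(V) = (0.6200, 0.0900, 0.2900).
H(V|U) = Σ p(U) · H(V|U=·).
  U=0: p=0.2800, H(V|U=0) = 1.0184
  U=1: p=0.7200, H(V|U=1) = 1.3285
Weighted sum = 1.242 bits.

1.242 bits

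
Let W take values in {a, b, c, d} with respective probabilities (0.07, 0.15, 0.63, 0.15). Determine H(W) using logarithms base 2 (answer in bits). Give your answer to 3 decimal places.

H(W) = −Σ p·log₂ p.
  −(0.07)·log₂(0.07) = 0.2686
  −(0.15)·log₂(0.15) = 0.4105
  −(0.63)·log₂(0.63) = 0.4199
  −(0.15)·log₂(0.15) = 0.4105
Sum: 0.2686 + 0.4105 + 0.4199 + 0.4105 = 1.510 bits.

1.510 bits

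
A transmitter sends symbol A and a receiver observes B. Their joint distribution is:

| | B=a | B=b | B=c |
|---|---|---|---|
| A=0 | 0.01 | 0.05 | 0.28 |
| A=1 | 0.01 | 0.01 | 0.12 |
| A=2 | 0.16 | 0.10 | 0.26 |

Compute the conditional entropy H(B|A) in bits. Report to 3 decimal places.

1.140 bits

Marginals: p(A) = (0.3400, 0.1400, 0.5200), p(B) = (0.1800, 0.1600, 0.6600).
H(B|A) = Σ p(A) · H(B|A=·).
  A=0: p=0.3400, H(B|A=0) = 0.7870
  A=1: p=0.1400, H(B|A=1) = 0.7345
  A=2: p=0.5200, H(B|A=2) = 1.4806
Weighted sum = 1.140 bits.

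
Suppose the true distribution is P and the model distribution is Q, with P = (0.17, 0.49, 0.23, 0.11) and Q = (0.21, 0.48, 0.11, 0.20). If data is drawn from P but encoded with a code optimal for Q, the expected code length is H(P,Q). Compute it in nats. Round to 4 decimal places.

1.3097 nats

H(P,Q) = −Σ p·ln q.
  −0.17·ln(0.21) = 0.26531
  −0.49·ln(0.48) = 0.35964
  −0.23·ln(0.11) = 0.50767
  −0.11·ln(0.20) = 0.17704
H(P,Q) = 1.3097 nats.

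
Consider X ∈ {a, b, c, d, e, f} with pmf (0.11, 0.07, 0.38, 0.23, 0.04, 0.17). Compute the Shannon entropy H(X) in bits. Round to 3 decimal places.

2.257 bits

H(X) = −Σ p·log₂ p.
  −(0.11)·log₂(0.11) = 0.3503
  −(0.07)·log₂(0.07) = 0.2686
  −(0.38)·log₂(0.38) = 0.5305
  −(0.23)·log₂(0.23) = 0.4877
  −(0.04)·log₂(0.04) = 0.1858
  −(0.17)·log₂(0.17) = 0.4346
Sum: 0.3503 + 0.2686 + 0.5305 + 0.4877 + 0.1858 + 0.4346 = 2.257 bits.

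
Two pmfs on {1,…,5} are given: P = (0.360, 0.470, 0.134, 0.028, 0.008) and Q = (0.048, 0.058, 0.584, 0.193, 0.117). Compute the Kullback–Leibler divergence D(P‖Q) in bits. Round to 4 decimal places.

2.0717 bits

D(P‖Q) = Σ p·log₂(p/q).
  0.360·log₂(0.360/0.048) = 1.04648
  0.470·log₂(0.470/0.058) = 1.41871
  0.134·log₂(0.134/0.584) = -0.28458
  0.028·log₂(0.028/0.193) = -0.07798
  0.008·log₂(0.008/0.117) = -0.03096
D(P‖Q) = 2.0717 bits.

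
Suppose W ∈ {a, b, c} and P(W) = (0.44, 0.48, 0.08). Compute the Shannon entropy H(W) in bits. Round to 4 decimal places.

H(W) = −Σ p·log₂ p.
  −(0.44)·log₂(0.44) = 0.52115
  −(0.48)·log₂(0.48) = 0.50827
  −(0.08)·log₂(0.08) = 0.29151
Sum: 0.52115 + 0.50827 + 0.29151 = 1.3209 bits.

1.3209 bits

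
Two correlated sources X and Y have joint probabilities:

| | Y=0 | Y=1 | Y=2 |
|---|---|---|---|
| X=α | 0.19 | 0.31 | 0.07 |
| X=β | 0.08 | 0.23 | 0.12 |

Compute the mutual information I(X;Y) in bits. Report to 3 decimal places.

0.037 bits

Marginals: p(X) = (0.5700, 0.4300), p(Y) = (0.2700, 0.5400, 0.1900).
I(X;Y) = Σ p(x,y)·log₂[p(x,y)/(p(x)p(y))].
  (α,0): 0.19·log₂(1.2346) = 0.0578
  (α,1): 0.31·log₂(1.0071) = 0.0032
  (α,2): 0.07·log₂(0.6464) = -0.0441
  (β,0): 0.08·log₂(0.6891) = -0.0430
  (β,1): 0.23·log₂(0.9905) = -0.0032
  (β,2): 0.12·log₂(1.4688) = 0.0666
Sum = 0.037 bits.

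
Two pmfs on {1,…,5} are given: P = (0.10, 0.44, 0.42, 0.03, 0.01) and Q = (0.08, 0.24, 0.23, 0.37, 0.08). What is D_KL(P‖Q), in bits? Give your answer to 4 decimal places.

D(P‖Q) = Σ p·log₂(p/q).
  0.10·log₂(0.10/0.08) = 0.03219
  0.44·log₂(0.44/0.24) = 0.38477
  0.42·log₂(0.42/0.23) = 0.36488
  0.03·log₂(0.03/0.37) = -0.10873
  0.01·log₂(0.01/0.08) = -0.03000
D(P‖Q) = 0.6431 bits.

0.6431 bits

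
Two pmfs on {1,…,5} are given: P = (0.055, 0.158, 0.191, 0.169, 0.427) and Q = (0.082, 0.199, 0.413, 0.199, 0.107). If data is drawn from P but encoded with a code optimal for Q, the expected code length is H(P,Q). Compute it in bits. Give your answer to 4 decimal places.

2.5805 bits

H(P,Q) = −Σ p·log₂ q.
  −0.055·log₂(0.082) = 0.19845
  −0.158·log₂(0.199) = 0.36801
  −0.191·log₂(0.413) = 0.24368
  −0.169·log₂(0.199) = 0.39363
  −0.427·log₂(0.107) = 1.37678
H(P,Q) = 2.5805 bits.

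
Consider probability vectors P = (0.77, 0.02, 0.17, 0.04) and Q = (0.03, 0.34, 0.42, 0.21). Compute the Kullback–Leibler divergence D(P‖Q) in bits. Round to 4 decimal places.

3.2057 bits

D(P‖Q) = Σ p·log₂(p/q).
  0.77·log₂(0.77/0.03) = 3.60500
  0.02·log₂(0.02/0.34) = -0.08175
  0.17·log₂(0.17/0.42) = -0.22183
  0.04·log₂(0.04/0.21) = -0.09569
D(P‖Q) = 3.2057 bits.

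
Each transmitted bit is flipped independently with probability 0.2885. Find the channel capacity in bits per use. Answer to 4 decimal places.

0.1332 bits

Binary symmetric channel: C = 1 − h₂(ε) where h₂ is the binary entropy function.
h₂(0.2885) = −0.2885·log₂0.2885 − 0.7115·log₂0.7115 = 0.8668.
C = 1 − 0.8668 = 0.1332 bits per channel use.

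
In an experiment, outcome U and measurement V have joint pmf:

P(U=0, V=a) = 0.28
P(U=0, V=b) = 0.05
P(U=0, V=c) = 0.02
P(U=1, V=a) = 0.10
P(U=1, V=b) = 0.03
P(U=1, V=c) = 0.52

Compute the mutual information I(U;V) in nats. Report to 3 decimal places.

0.290 nats

Marginals: p(U) = (0.3500, 0.6500), p(V) = (0.3800, 0.0800, 0.5400).
I(U;V) = H(U) + H(V) − H(U,V).
H(U) = 0.6474, H(V) = 0.9025, H(U,V) = 1.2600.
I(U;V) = 0.6474 + 0.9025 − 1.2600 = 0.290 nats.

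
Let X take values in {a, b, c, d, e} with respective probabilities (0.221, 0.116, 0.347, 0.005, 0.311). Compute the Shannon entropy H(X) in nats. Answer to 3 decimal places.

H(X) = −Σ p·ln p.
  −(0.221)·ln(0.221) = 0.3336
  −(0.116)·ln(0.116) = 0.2499
  −(0.347)·ln(0.347) = 0.3673
  −(0.005)·ln(0.005) = 0.0265
  −(0.311)·ln(0.311) = 0.3632
Sum: 0.3336 + 0.2499 + 0.3673 + 0.0265 + 0.3632 = 1.341 nats.

1.341 nats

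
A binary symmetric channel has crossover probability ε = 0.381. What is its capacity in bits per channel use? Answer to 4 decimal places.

0.0413 bits

Binary symmetric channel: C = 1 − h₂(ε) where h₂ is the binary entropy function.
h₂(0.381) = −0.381·log₂0.381 − 0.619·log₂0.619 = 0.9587.
C = 1 − 0.9587 = 0.0413 bits per channel use.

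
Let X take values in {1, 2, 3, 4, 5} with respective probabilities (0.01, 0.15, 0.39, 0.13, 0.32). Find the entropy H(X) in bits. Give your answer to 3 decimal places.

H(X) = −Σ p·log₂ p.
  −(0.01)·log₂(0.01) = 0.0664
  −(0.15)·log₂(0.15) = 0.4105
  −(0.39)·log₂(0.39) = 0.5298
  −(0.13)·log₂(0.13) = 0.3826
  −(0.32)·log₂(0.32) = 0.5260
Sum: 0.0664 + 0.4105 + 0.5298 + 0.3826 + 0.5260 = 1.915 bits.

1.915 bits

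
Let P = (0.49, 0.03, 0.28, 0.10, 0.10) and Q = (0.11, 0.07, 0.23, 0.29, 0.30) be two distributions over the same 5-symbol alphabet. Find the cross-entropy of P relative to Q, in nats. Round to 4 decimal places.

1.8170 nats

H(P,Q) = −Σ p·ln q.
  −0.49·ln(0.11) = 1.08156
  −0.03·ln(0.07) = 0.07978
  −0.28·ln(0.23) = 0.41151
  −0.10·ln(0.29) = 0.12379
  −0.10·ln(0.30) = 0.12040
H(P,Q) = 1.8170 nats.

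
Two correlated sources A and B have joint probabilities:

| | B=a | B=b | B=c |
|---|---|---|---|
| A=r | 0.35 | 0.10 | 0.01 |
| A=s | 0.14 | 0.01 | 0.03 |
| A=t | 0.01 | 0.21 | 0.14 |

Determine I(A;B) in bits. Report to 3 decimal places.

0.482 bits

Marginals: p(A) = (0.4600, 0.1800, 0.3600), p(B) = (0.5000, 0.3200, 0.1800).
I(A;B) = Σ p(x,y)·log₂[p(x,y)/(p(x)p(y))].
  (r,a): 0.35·log₂(1.5217) = 0.2120
  (r,b): 0.10·log₂(0.6793) = -0.0558
  (r,c): 0.01·log₂(0.1208) = -0.0305
  (s,a): 0.14·log₂(1.5556) = 0.0892
  (s,b): 0.01·log₂(0.1736) = -0.0253
  (s,c): 0.03·log₂(0.9259) = -0.0033
  (t,a): 0.01·log₂(0.0556) = -0.0417
  (t,b): 0.21·log₂(1.8229) = 0.1819
  (t,c): 0.14·log₂(2.1605) = 0.1556
Sum = 0.482 bits.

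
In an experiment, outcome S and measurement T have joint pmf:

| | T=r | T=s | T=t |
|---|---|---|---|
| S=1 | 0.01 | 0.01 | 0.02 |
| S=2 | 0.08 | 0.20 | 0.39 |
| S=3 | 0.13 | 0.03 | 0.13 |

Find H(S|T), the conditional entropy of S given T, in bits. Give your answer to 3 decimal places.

0.994 bits

Chain rule: H(S|T) = H(S,T) − H(T).
Marginals: p(S) = (0.0400, 0.6700, 0.2900), p(T) = (0.2200, 0.2400, 0.5400).
H(S,T) = 2.4485 bits; H(T) = 1.4548 bits.
H(S|T) = 2.4485 − 1.4548 = 0.994 bits.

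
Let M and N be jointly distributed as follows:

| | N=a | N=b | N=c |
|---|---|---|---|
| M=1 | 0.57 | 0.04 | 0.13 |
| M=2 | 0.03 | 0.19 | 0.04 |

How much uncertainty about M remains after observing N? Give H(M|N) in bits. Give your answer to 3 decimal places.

0.459 bits

Marginals: p(M) = (0.7400, 0.2600), p(N) = (0.6000, 0.2300, 0.1700).
H(M|N) = Σ p(N) · H(M|N=·).
  N=a: p=0.6000, H(M|N=a) = 0.2864
  N=b: p=0.2300, H(M|N=b) = 0.6666
  N=c: p=0.1700, H(M|N=c) = 0.7871
Weighted sum = 0.459 bits.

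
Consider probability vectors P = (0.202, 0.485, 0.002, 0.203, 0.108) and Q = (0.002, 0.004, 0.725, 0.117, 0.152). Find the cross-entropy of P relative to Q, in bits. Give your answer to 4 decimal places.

6.5973 bits

H(P,Q) = −Σ p·log₂ q.
  −0.202·log₂(0.002) = 1.81109
  −0.485·log₂(0.004) = 3.86341
  −0.002·log₂(0.725) = 0.00093
  −0.203·log₂(0.117) = 0.62837
  −0.108·log₂(0.152) = 0.29353
H(P,Q) = 6.5973 bits.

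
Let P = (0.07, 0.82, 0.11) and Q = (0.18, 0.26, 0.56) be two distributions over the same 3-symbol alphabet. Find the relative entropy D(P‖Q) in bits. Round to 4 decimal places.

1.0052 bits

D(P‖Q) = Σ p·log₂(p/q).
  0.07·log₂(0.07/0.18) = -0.09538
  0.82·log₂(0.82/0.26) = 1.35883
  0.11·log₂(0.11/0.56) = -0.25827
D(P‖Q) = 1.0052 bits.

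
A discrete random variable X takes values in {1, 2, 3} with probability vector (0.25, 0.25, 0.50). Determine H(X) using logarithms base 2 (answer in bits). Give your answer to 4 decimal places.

1.5000 bits

H(X) = −Σ p·log₂ p.
  −(0.25)·log₂(0.25) = 0.50000
  −(0.25)·log₂(0.25) = 0.50000
  −(0.50)·log₂(0.50) = 0.50000
Sum: 0.50000 + 0.50000 + 0.50000 = 1.5000 bits.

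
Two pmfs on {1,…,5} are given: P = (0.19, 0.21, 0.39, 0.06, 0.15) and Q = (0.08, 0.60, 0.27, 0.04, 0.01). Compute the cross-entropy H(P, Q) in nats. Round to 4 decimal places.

1.9817 nats

H(P,Q) = −Σ p·ln q.
  −0.19·ln(0.08) = 0.47989
  −0.21·ln(0.60) = 0.10727
  −0.39·ln(0.27) = 0.51064
  −0.06·ln(0.04) = 0.19313
  −0.15·ln(0.01) = 0.69078
H(P,Q) = 1.9817 nats.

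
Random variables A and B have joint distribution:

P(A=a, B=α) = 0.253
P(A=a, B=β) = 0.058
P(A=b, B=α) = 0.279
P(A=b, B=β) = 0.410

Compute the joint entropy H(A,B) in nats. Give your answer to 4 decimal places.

1.2346 nats

H(A,B) = −Σ p(x,y)·ln p(x,y) over all 4 cells.
  cell (a,α): −0.253·ln0.253 = 0.34771
  cell (a,β): −0.058·ln0.058 = 0.16514
  cell (b,α): −0.279·ln0.279 = 0.35616
  cell (b,β): −0.410·ln0.410 = 0.36556
Sum = 1.2346 nats.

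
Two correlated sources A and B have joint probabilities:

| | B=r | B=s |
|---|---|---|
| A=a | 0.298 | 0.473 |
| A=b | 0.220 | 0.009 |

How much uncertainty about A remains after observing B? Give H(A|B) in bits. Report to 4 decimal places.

0.5740 bits

Chain rule: H(A|B) = H(A,B) − H(B).
Marginals: p(A) = (0.7710, 0.2290), p(B) = (0.5180, 0.4820).
H(A,B) = 1.5731 bits; H(B) = 0.9991 bits.
H(A|B) = 1.5731 − 0.9991 = 0.5740 bits.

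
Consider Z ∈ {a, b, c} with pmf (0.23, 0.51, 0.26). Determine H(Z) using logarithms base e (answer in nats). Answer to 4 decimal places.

H(Z) = −Σ p·ln p.
  −(0.23)·ln(0.23) = 0.33803
  −(0.51)·ln(0.51) = 0.34341
  −(0.26)·ln(0.26) = 0.35024
Sum: 0.33803 + 0.34341 + 0.35024 = 1.0317 nats.

1.0317 nats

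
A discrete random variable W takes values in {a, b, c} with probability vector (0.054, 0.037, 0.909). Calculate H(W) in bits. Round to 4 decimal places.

H(W) = −Σ p·log₂ p.
  −(0.054)·log₂(0.054) = 0.22739
  −(0.037)·log₂(0.037) = 0.17598
  −(0.909)·log₂(0.909) = 0.12512
Sum: 0.22739 + 0.17598 + 0.12512 = 0.5285 bits.

0.5285 bits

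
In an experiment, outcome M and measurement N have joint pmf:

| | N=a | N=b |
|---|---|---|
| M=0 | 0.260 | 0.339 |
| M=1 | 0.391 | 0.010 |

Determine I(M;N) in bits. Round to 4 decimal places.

0.2742 bits

Marginals: p(M) = (0.5990, 0.4010), p(N) = (0.6510, 0.3490).
I(M;N) = H(M) + H(N) − H(M,N).
H(M) = 0.9715, H(N) = 0.9332, H(M,N) = 1.6305.
I(M;N) = 0.9715 + 0.9332 − 1.6305 = 0.2742 bits.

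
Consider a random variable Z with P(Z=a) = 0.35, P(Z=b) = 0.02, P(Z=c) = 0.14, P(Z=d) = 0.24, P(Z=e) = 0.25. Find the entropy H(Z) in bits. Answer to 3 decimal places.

2.034 bits

H(Z) = −Σ p·log₂ p.
  −(0.35)·log₂(0.35) = 0.5301
  −(0.02)·log₂(0.02) = 0.1129
  −(0.14)·log₂(0.14) = 0.3971
  −(0.24)·log₂(0.24) = 0.4941
  −(0.25)·log₂(0.25) = 0.5000
Sum: 0.5301 + 0.1129 + 0.3971 + 0.4941 + 0.5000 = 2.034 bits.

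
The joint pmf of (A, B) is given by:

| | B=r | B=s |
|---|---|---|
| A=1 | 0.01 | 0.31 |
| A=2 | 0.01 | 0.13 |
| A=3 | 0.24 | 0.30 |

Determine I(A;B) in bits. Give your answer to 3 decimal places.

Marginals: p(A) = (0.3200, 0.1400, 0.5400), p(B) = (0.2600, 0.7400).
I(A;B) = Σ p(x,y)·log₂[p(x,y)/(p(x)p(y))].
  (1,r): 0.01·log₂(0.1202) = -0.0306
  (1,s): 0.31·log₂(1.3091) = 0.1205
  (2,r): 0.01·log₂(0.2747) = -0.0186
  (2,s): 0.13·log₂(1.2548) = 0.0426
  (3,r): 0.24·log₂(1.7094) = 0.1856
  (3,s): 0.30·log₂(0.7508) = -0.1241
Sum = 0.175 bits.

0.175 bits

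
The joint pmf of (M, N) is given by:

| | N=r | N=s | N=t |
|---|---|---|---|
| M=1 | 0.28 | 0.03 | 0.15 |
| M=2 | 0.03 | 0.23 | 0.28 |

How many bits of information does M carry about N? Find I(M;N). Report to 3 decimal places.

Marginals: p(M) = (0.4600, 0.5400), p(N) = (0.3100, 0.2600, 0.4300).
I(M;N) = H(M) + H(N) − H(M,N).
H(M) = 0.9954, H(N) = 1.5526, H(M,N) = 2.2302.
I(M;N) = 0.9954 + 1.5526 − 2.2302 = 0.318 bits.

0.318 bits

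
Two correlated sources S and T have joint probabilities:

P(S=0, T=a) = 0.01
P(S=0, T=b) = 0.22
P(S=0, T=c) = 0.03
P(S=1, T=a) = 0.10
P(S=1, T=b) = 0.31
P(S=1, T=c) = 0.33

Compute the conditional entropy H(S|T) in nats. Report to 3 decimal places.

Marginals: p(S) = (0.2600, 0.7400), p(T) = (0.1100, 0.5300, 0.3600).
H(S|T) = Σ p(T) · H(S|T=·).
  T=a: p=0.1100, H(S|T=a) = 0.3046
  T=b: p=0.5300, H(S|T=b) = 0.6787
  T=c: p=0.3600, H(S|T=c) = 0.2868
Weighted sum = 0.496 nats.

0.496 nats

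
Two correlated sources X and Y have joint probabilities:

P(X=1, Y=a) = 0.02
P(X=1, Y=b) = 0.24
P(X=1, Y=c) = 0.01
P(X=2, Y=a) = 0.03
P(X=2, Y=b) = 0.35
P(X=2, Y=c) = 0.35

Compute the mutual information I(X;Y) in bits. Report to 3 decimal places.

0.152 bits

Marginals: p(X) = (0.2700, 0.7300), p(Y) = (0.0500, 0.5900, 0.3600).
I(X;Y) = Σ p(x,y)·log₂[p(x,y)/(p(x)p(y))].
  (1,a): 0.02·log₂(1.4815) = 0.0113
  (1,b): 0.24·log₂(1.5066) = 0.1419
  (1,c): 0.01·log₂(0.1029) = -0.0328
  (2,a): 0.03·log₂(0.8219) = -0.0085
  (2,b): 0.35·log₂(0.8126) = -0.1048
  (2,c): 0.35·log₂(1.3318) = 0.1447
Sum = 0.152 bits.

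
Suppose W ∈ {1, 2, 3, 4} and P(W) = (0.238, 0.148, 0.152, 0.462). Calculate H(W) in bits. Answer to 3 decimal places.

1.829 bits

H(W) = −Σ p·log₂ p.
  −(0.238)·log₂(0.238) = 0.4929
  −(0.148)·log₂(0.148) = 0.4079
  −(0.152)·log₂(0.152) = 0.4131
  −(0.462)·log₂(0.462) = 0.5147
Sum: 0.4929 + 0.4079 + 0.4131 + 0.5147 = 1.829 bits.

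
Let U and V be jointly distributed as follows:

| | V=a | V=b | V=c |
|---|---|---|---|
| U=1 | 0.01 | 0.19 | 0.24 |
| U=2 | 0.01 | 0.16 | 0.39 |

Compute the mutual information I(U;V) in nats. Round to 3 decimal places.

0.012 nats

Marginals: p(U) = (0.4400, 0.5600), p(V) = (0.0200, 0.3500, 0.6300).
I(U;V) = H(U) + H(V) − H(U,V).
H(U) = 0.6859, H(V) = 0.7368, H(U,V) = 1.4106.
I(U;V) = 0.6859 + 0.7368 − 1.4106 = 0.012 nats.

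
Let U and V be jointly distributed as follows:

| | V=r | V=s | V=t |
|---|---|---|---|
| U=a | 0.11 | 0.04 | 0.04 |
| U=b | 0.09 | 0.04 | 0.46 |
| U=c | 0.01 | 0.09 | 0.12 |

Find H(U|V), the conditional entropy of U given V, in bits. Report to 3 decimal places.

1.147 bits

Marginals: p(U) = (0.1900, 0.5900, 0.2200), p(V) = (0.2100, 0.1700, 0.6200).
H(U|V) = Σ p(V) · H(U|V=·).
  V=r: p=0.2100, H(U|V=r) = 1.2217
  V=s: p=0.1700, H(U|V=s) = 1.4681
  V=t: p=0.6200, H(U|V=t) = 1.0332
Weighted sum = 1.147 bits.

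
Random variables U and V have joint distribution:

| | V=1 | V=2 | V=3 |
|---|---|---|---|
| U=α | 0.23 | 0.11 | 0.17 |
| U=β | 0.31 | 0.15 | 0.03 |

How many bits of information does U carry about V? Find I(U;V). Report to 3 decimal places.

Marginals: p(U) = (0.5100, 0.4900), p(V) = (0.5400, 0.2600, 0.2000).
I(U;V) = Σ p(x,y)·log₂[p(x,y)/(p(x)p(y))].
  (α,1): 0.23·log₂(0.8351) = -0.0598
  (α,2): 0.11·log₂(0.8296) = -0.0297
  (α,3): 0.17·log₂(1.6667) = 0.1253
  (β,1): 0.31·log₂(1.1716) = 0.0708
  (β,2): 0.15·log₂(1.1774) = 0.0353
  (β,3): 0.03·log₂(0.3061) = -0.0512
Sum = 0.091 bits.

0.091 bits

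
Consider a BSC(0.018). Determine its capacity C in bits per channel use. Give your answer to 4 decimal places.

0.8699 bits

Binary symmetric channel: C = 1 − h₂(ε) where h₂ is the binary entropy function.
h₂(0.018) = −0.018·log₂0.018 − 0.982·log₂0.982 = 0.1301.
C = 1 − 0.1301 = 0.8699 bits per channel use.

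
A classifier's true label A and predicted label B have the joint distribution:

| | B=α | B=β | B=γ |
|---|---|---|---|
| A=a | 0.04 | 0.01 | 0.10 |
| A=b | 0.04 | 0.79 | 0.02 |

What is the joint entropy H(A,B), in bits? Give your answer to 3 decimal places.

H(A,B) = −Σ p(x,y)·log₂ p(x,y) over all 6 cells.
  cell (a,α): −0.04·log₂0.04 = 0.1858
  cell (a,β): −0.01·log₂0.01 = 0.0664
  cell (a,γ): −0.10·log₂0.10 = 0.3322
  cell (b,α): −0.04·log₂0.04 = 0.1858
  cell (b,β): −0.79·log₂0.79 = 0.2687
  cell (b,γ): −0.02·log₂0.02 = 0.1129
Sum = 1.152 bits.

1.152 bits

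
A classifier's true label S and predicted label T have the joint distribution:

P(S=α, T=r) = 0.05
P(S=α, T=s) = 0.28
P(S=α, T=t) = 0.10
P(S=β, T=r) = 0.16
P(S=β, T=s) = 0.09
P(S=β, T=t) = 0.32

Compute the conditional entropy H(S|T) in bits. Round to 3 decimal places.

Marginals: p(S) = (0.4300, 0.5700), p(T) = (0.2100, 0.3700, 0.4200).
H(S|T) = Σ p(T) · H(S|T=·).
  T=r: p=0.2100, H(S|T=r) = 0.7919
  T=s: p=0.3700, H(S|T=s) = 0.8004
  T=t: p=0.4200, H(S|T=t) = 0.7919
Weighted sum = 0.795 bits.

0.795 bits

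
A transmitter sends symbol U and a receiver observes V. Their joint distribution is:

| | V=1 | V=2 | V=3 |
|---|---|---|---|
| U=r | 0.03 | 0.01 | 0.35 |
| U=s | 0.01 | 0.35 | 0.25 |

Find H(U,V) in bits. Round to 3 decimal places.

H(U,V) = −Σ p(x,y)·log₂ p(x,y) over all 6 cells.
  cell (r,1): −0.03·log₂0.03 = 0.1518
  cell (r,2): −0.01·log₂0.01 = 0.0664
  cell (r,3): −0.35·log₂0.35 = 0.5301
  cell (s,1): −0.01·log₂0.01 = 0.0664
  cell (s,2): −0.35·log₂0.35 = 0.5301
  cell (s,3): −0.25·log₂0.25 = 0.5000
Sum = 1.845 bits.

1.845 bits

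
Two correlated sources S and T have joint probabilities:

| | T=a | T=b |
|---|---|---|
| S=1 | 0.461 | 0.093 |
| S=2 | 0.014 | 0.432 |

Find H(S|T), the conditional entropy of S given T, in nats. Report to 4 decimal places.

Marginals: p(S) = (0.5540, 0.4460), p(T) = (0.4750, 0.5250).
H(S|T) = Σ p(T) · H(S|T=·).
  T=a: p=0.4750, H(S|T=a) = 0.1329
  T=b: p=0.5250, H(S|T=b) = 0.4670
Weighted sum = 0.3083 nats.

0.3083 nats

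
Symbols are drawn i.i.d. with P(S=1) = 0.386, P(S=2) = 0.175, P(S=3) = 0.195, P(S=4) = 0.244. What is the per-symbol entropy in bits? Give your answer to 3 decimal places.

1.927 bits

H(S) = −Σ p·log₂ p.
  −(0.386)·log₂(0.386) = 0.5301
  −(0.175)·log₂(0.175) = 0.4401
  −(0.195)·log₂(0.195) = 0.4599
  −(0.244)·log₂(0.244) = 0.4966
Sum: 0.5301 + 0.4401 + 0.4599 + 0.4966 = 1.927 bits.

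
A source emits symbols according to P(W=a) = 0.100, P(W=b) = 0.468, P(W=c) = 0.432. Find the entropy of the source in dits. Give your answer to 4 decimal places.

0.4118 dits

H(W) = −Σ p·log₁₀ p.
  −(0.100)·log₁₀(0.100) = 0.10000
  −(0.468)·log₁₀(0.468) = 0.15432
  −(0.432)·log₁₀(0.432) = 0.15747
Sum: 0.10000 + 0.15432 + 0.15747 = 0.4118 dits.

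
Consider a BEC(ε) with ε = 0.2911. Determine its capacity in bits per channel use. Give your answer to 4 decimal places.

0.7089 bits

Binary erasure channel: capacity C = 1 − ε.
C = 1 − 0.2911 = 0.7089 bits per channel use.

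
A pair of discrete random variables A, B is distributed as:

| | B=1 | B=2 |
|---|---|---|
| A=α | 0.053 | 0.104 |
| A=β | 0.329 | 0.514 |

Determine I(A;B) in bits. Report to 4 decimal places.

0.0011 bits

Marginals: p(A) = (0.1570, 0.8430), p(B) = (0.3820, 0.6180).
I(A;B) = Σ p(x,y)·log₂[p(x,y)/(p(x)p(y))].
  (α,1): 0.053·log₂(0.8837) = -0.00945
  (α,2): 0.104·log₂(1.0719) = 0.01041
  (β,1): 0.329·log₂(1.0217) = 0.01017
  (β,2): 0.514·log₂(0.9866) = -0.00999
Sum = 0.0011 bits.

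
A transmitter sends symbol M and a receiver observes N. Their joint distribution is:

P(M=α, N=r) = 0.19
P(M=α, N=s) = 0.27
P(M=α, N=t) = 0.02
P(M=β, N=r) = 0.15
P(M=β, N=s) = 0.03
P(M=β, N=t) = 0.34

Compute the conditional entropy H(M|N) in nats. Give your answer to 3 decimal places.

Marginals: p(M) = (0.4800, 0.5200), p(N) = (0.3400, 0.3000, 0.3600).
H(M|N) = Σ p(N) · H(M|N=·).
  N=r: p=0.3400, H(M|N=r) = 0.6862
  N=s: p=0.3000, H(M|N=s) = 0.3251
  N=t: p=0.3600, H(M|N=t) = 0.2146
Weighted sum = 0.408 nats.

0.408 nats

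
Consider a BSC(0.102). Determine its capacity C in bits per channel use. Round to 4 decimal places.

0.5247 bits

Binary symmetric channel: C = 1 − h₂(ε) where h₂ is the binary entropy function.
h₂(0.102) = −0.102·log₂0.102 − 0.898·log₂0.898 = 0.4753.
C = 1 − 0.4753 = 0.5247 bits per channel use.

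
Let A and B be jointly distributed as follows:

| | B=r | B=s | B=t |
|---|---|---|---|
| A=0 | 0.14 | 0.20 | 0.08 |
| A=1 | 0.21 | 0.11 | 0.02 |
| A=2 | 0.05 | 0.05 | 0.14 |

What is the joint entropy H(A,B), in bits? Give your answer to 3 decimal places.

H(A,B) = −Σ p(x,y)·log₂ p(x,y) over all 9 cells.
  cell (0,r): −0.14·log₂0.14 = 0.3971
  cell (0,s): −0.20·log₂0.20 = 0.4644
  cell (0,t): −0.08·log₂0.08 = 0.2915
  cell (1,r): −0.21·log₂0.21 = 0.4728
  cell (1,s): −0.11·log₂0.11 = 0.3503
  cell (1,t): −0.02·log₂0.02 = 0.1129
  cell (2,r): −0.05·log₂0.05 = 0.2161
  cell (2,s): −0.05·log₂0.05 = 0.2161
  cell (2,t): −0.14·log₂0.14 = 0.3971
Sum = 2.918 bits.

2.918 bits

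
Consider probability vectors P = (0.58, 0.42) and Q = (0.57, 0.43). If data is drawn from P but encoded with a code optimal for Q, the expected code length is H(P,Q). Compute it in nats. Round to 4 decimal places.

0.6805 nats

H(P,Q) = −Σ p·ln q.
  −0.58·ln(0.57) = 0.32603
  −0.42·ln(0.43) = 0.35447
H(P,Q) = 0.6805 nats.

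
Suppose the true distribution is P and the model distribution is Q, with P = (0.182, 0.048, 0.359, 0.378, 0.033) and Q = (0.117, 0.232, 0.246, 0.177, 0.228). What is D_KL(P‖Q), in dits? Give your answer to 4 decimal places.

D(P‖Q) = Σ p·log₁₀(p/q).
  0.182·log₁₀(0.182/0.117) = 0.03492
  0.048·log₁₀(0.048/0.232) = -0.03284
  0.359·log₁₀(0.359/0.246) = 0.05893
  0.378·log₁₀(0.378/0.177) = 0.12456
  0.033·log₁₀(0.033/0.228) = -0.02770
D(P‖Q) = 0.1579 dits.

0.1579 dits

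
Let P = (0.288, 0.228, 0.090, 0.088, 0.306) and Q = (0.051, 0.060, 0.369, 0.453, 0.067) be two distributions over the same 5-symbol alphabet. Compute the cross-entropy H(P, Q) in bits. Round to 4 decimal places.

H(P,Q) = −Σ p·log₂ q.
  −0.288·log₂(0.051) = 1.23649
  −0.228·log₂(0.060) = 0.92543
  −0.090·log₂(0.369) = 0.12945
  −0.088·log₂(0.453) = 0.10053
  −0.306·log₂(0.067) = 1.19331
H(P,Q) = 3.5852 bits.

3.5852 bits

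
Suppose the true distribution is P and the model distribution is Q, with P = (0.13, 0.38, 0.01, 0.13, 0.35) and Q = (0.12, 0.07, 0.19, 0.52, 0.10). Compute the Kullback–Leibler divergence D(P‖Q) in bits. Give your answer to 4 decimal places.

1.2725 bits

D(P‖Q) = Σ p·log₂(p/q).
  0.13·log₂(0.13/0.12) = 0.01501
  0.38·log₂(0.38/0.07) = 0.92742
  0.01·log₂(0.01/0.19) = -0.04248
  0.13·log₂(0.13/0.52) = -0.26000
  0.35·log₂(0.35/0.10) = 0.63257
D(P‖Q) = 1.2725 bits.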